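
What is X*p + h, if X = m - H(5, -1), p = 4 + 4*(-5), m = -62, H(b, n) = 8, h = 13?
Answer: 1133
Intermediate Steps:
p = -16 (p = 4 - 20 = -16)
X = -70 (X = -62 - 1*8 = -62 - 8 = -70)
X*p + h = -70*(-16) + 13 = 1120 + 13 = 1133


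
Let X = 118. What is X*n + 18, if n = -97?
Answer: -11428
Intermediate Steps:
X*n + 18 = 118*(-97) + 18 = -11446 + 18 = -11428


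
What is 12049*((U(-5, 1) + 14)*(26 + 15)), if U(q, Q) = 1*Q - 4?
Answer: 5434099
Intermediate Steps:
U(q, Q) = -4 + Q (U(q, Q) = Q - 4 = -4 + Q)
12049*((U(-5, 1) + 14)*(26 + 15)) = 12049*(((-4 + 1) + 14)*(26 + 15)) = 12049*((-3 + 14)*41) = 12049*(11*41) = 12049*451 = 5434099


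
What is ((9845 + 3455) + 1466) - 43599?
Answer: -28833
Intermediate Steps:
((9845 + 3455) + 1466) - 43599 = (13300 + 1466) - 43599 = 14766 - 43599 = -28833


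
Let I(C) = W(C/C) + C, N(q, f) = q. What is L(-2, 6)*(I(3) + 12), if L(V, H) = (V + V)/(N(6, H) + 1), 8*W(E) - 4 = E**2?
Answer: -125/14 ≈ -8.9286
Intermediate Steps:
W(E) = 1/2 + E**2/8
L(V, H) = 2*V/7 (L(V, H) = (V + V)/(6 + 1) = (2*V)/7 = (2*V)*(1/7) = 2*V/7)
I(C) = 5/8 + C (I(C) = (1/2 + (C/C)**2/8) + C = (1/2 + (1/8)*1**2) + C = (1/2 + (1/8)*1) + C = (1/2 + 1/8) + C = 5/8 + C)
L(-2, 6)*(I(3) + 12) = ((2/7)*(-2))*((5/8 + 3) + 12) = -4*(29/8 + 12)/7 = -4/7*125/8 = -125/14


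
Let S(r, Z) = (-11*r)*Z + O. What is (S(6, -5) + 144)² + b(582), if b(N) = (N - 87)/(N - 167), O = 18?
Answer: 20091411/83 ≈ 2.4207e+5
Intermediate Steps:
S(r, Z) = 18 - 11*Z*r (S(r, Z) = (-11*r)*Z + 18 = -11*Z*r + 18 = 18 - 11*Z*r)
b(N) = (-87 + N)/(-167 + N)
(S(6, -5) + 144)² + b(582) = ((18 - 11*(-5)*6) + 144)² + (-87 + 582)/(-167 + 582) = ((18 + 330) + 144)² + 495/415 = (348 + 144)² + (1/415)*495 = 492² + 99/83 = 242064 + 99/83 = 20091411/83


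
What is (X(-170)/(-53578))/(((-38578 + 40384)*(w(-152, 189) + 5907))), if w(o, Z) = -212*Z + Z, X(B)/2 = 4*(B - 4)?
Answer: -29/68483212077 ≈ -4.2346e-10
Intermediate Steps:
X(B) = -32 + 8*B (X(B) = 2*(4*(B - 4)) = 2*(4*(-4 + B)) = 2*(-16 + 4*B) = -32 + 8*B)
w(o, Z) = -211*Z
(X(-170)/(-53578))/(((-38578 + 40384)*(w(-152, 189) + 5907))) = ((-32 + 8*(-170))/(-53578))/(((-38578 + 40384)*(-211*189 + 5907))) = ((-32 - 1360)*(-1/53578))/((1806*(-39879 + 5907))) = (-1392*(-1/53578))/((1806*(-33972))) = (696/26789)/(-61353432) = (696/26789)*(-1/61353432) = -29/68483212077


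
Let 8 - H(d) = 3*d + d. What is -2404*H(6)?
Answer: 38464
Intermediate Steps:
H(d) = 8 - 4*d (H(d) = 8 - (3*d + d) = 8 - 4*d)
-2404*H(6) = -2404*(8 - 4*6) = -2404*(8 - 24) = -2404*(-16) = 38464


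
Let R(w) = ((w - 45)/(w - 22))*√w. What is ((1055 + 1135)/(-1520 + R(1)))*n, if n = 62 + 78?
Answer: -1609650/7969 ≈ -201.99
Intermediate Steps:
R(w) = √w*(-45 + w)/(-22 + w) (R(w) = ((-45 + w)/(-22 + w))*√w = √w*(-45 + w)/(-22 + w))
n = 140
((1055 + 1135)/(-1520 + R(1)))*n = ((1055 + 1135)/(-1520 + √1*(-45 + 1)/(-22 + 1)))*140 = (2190/(-1520 + 1*(-44)/(-21)))*140 = (2190/(-1520 + 1*(-1/21)*(-44)))*140 = (2190/(-1520 + 44/21))*140 = (2190/(-31876/21))*140 = (2190*(-21/31876))*140 = -22995/15938*140 = -1609650/7969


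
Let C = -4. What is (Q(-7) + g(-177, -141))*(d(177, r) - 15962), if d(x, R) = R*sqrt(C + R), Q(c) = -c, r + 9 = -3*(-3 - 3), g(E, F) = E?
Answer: 2713540 - 1530*sqrt(5) ≈ 2.7101e+6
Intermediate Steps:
r = 9 (r = -9 - 3*(-3 - 3) = -9 - 3*(-6) = -9 + 18 = 9)
d(x, R) = R*sqrt(-4 + R)
(Q(-7) + g(-177, -141))*(d(177, r) - 15962) = (-1*(-7) - 177)*(9*sqrt(-4 + 9) - 15962) = (7 - 177)*(9*sqrt(5) - 15962) = -170*(-15962 + 9*sqrt(5)) = 2713540 - 1530*sqrt(5)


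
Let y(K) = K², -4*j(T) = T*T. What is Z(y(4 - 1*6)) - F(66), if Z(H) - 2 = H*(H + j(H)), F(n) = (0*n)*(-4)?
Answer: 2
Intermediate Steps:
j(T) = -T²/4 (j(T) = -T*T/4 = -T²/4)
F(n) = 0 (F(n) = 0*(-4) = 0)
Z(H) = 2 + H*(H - H²/4)
Z(y(4 - 1*6)) - F(66) = (2 + ((4 - 1*6)²)² - (4 - 1*6)⁶/4) - 1*0 = (2 + ((4 - 6)²)² - (4 - 6)⁶/4) + 0 = (2 + ((-2)²)² - ((-2)²)³/4) + 0 = (2 + 4² - ¼*4³) + 0 = (2 + 16 - ¼*64) + 0 = (2 + 16 - 16) + 0 = 2 + 0 = 2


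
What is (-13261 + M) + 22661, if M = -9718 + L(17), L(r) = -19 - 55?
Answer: -392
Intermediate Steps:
L(r) = -74
M = -9792 (M = -9718 - 74 = -9792)
(-13261 + M) + 22661 = (-13261 - 9792) + 22661 = -23053 + 22661 = -392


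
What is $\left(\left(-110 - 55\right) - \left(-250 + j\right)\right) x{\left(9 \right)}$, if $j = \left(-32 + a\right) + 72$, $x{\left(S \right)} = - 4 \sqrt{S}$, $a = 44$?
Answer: $-12$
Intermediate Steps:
$j = 84$ ($j = \left(-32 + 44\right) + 72 = 12 + 72 = 84$)
$\left(\left(-110 - 55\right) - \left(-250 + j\right)\right) x{\left(9 \right)} = \left(\left(-110 - 55\right) + \left(250 - 84\right)\right) \left(- 4 \sqrt{9}\right) = \left(-165 + \left(250 - 84\right)\right) \left(\left(-4\right) 3\right) = \left(-165 + 166\right) \left(-12\right) = 1 \left(-12\right) = -12$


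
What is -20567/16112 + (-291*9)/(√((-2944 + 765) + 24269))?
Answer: -20567/16112 - 2619*√10/470 ≈ -18.898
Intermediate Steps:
-20567/16112 + (-291*9)/(√((-2944 + 765) + 24269)) = -20567*1/16112 - 2619/√(-2179 + 24269) = -20567/16112 - 2619*√10/470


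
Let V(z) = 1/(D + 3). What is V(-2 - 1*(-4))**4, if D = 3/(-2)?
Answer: 16/81 ≈ 0.19753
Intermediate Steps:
D = -3/2 (D = 3*(-1/2) = -3/2 ≈ -1.5000)
V(z) = 2/3 (V(z) = 1/(-3/2 + 3) = 1/(3/2) = 2/3)
V(-2 - 1*(-4))**4 = (2/3)**4 = 16/81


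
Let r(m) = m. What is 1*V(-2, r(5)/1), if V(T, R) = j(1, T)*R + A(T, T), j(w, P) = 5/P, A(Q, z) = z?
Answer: -29/2 ≈ -14.500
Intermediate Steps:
V(T, R) = T + 5*R/T (V(T, R) = (5/T)*R + T = 5*R/T + T = T + 5*R/T)
1*V(-2, r(5)/1) = 1*(-2 + 5*(5/1)/(-2)) = 1*(-2 + 5*(5*1)*(-½)) = 1*(-2 + 5*5*(-½)) = 1*(-2 - 25/2) = 1*(-29/2) = -29/2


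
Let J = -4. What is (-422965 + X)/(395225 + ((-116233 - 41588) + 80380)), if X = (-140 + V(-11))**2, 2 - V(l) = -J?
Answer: -134267/105928 ≈ -1.2675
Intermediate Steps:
V(l) = -2 (V(l) = 2 - (-1)*(-4) = 2 - 1*4 = 2 - 4 = -2)
X = 20164 (X = (-140 - 2)**2 = (-142)**2 = 20164)
(-422965 + X)/(395225 + ((-116233 - 41588) + 80380)) = (-422965 + 20164)/(395225 + ((-116233 - 41588) + 80380)) = -402801/(395225 + (-157821 + 80380)) = -402801/(395225 - 77441) = -402801/317784 = -402801*1/317784 = -134267/105928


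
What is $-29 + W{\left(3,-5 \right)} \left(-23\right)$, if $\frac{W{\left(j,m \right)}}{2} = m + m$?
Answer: $431$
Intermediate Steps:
$W{\left(j,m \right)} = 4 m$ ($W{\left(j,m \right)} = 2 \left(m + m\right) = 2 \cdot 2 m = 4 m$)
$-29 + W{\left(3,-5 \right)} \left(-23\right) = -29 + 4 \left(-5\right) \left(-23\right) = -29 - -460 = -29 + 460 = 431$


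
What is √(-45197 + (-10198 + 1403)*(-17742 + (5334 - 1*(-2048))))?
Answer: √91071003 ≈ 9543.1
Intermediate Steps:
√(-45197 + (-10198 + 1403)*(-17742 + (5334 - 1*(-2048)))) = √(-45197 - 8795*(-17742 + (5334 + 2048))) = √(-45197 - 8795*(-17742 + 7382)) = √(-45197 - 8795*(-10360)) = √(-45197 + 91116200) = √91071003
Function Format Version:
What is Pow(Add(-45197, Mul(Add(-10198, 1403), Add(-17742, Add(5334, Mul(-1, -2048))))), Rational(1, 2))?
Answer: Pow(91071003, Rational(1, 2)) ≈ 9543.1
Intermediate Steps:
Pow(Add(-45197, Mul(Add(-10198, 1403), Add(-17742, Add(5334, Mul(-1, -2048))))), Rational(1, 2)) = Pow(Add(-45197, Mul(-8795, Add(-17742, Add(5334, 2048)))), Rational(1, 2)) = Pow(Add(-45197, Mul(-8795, Add(-17742, 7382))), Rational(1, 2)) = Pow(Add(-45197, Mul(-8795, -10360)), Rational(1, 2)) = Pow(Add(-45197, 91116200), Rational(1, 2)) = Pow(91071003, Rational(1, 2))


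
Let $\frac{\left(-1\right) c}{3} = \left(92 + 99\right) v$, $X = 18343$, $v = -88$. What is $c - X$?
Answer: $32081$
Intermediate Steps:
$c = 50424$ ($c = - 3 \left(92 + 99\right) \left(-88\right) = - 3 \cdot 191 \left(-88\right) = \left(-3\right) \left(-16808\right) = 50424$)
$c - X = 50424 - 18343 = 32081$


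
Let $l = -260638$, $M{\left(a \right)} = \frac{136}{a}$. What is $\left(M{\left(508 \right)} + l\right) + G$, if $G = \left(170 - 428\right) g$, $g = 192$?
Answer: $- \frac{39392064}{127} \approx -3.1017 \cdot 10^{5}$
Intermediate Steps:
$G = -49536$ ($G = \left(170 - 428\right) 192 = \left(-258\right) 192 = -49536$)
$\left(M{\left(508 \right)} + l\right) + G = \left(\frac{136}{508} - 260638\right) - 49536 = \left(136 \cdot \frac{1}{508} - 260638\right) - 49536 = \left(\frac{34}{127} - 260638\right) - 49536 = - \frac{33100992}{127} - 49536 = - \frac{39392064}{127}$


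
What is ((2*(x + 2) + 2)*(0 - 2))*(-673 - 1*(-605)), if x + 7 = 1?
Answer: -816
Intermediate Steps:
x = -6 (x = -7 + 1 = -6)
((2*(x + 2) + 2)*(0 - 2))*(-673 - 1*(-605)) = ((2*(-6 + 2) + 2)*(0 - 2))*(-673 - 1*(-605)) = ((2*(-4) + 2)*(-2))*(-673 + 605) = ((-8 + 2)*(-2))*(-68) = -6*(-2)*(-68) = 12*(-68) = -816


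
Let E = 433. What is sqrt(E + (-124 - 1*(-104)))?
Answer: sqrt(413) ≈ 20.322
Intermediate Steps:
sqrt(E + (-124 - 1*(-104))) = sqrt(433 + (-124 - 1*(-104))) = sqrt(433 + (-124 + 104)) = sqrt(433 - 20) = sqrt(413)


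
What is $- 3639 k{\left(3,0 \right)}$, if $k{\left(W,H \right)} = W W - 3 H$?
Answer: $-32751$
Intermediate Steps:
$k{\left(W,H \right)} = W^{2} - 3 H$
$- 3639 k{\left(3,0 \right)} = - 3639 \left(3^{2} - 0\right) = - 3639 \left(9 + 0\right) = \left(-3639\right) 9 = -32751$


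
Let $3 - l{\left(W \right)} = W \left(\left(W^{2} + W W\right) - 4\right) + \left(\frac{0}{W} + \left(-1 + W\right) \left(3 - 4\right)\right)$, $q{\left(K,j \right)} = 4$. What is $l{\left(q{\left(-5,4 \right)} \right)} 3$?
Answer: $-318$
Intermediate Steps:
$l{\left(W \right)} = 2 + W - W \left(-4 + 2 W^{2}\right)$ ($l{\left(W \right)} = 3 - \left(W \left(\left(W^{2} + W W\right) - 4\right) + \left(\frac{0}{W} + \left(-1 + W\right) \left(3 - 4\right)\right)\right) = 3 - \left(W \left(\left(W^{2} + W^{2}\right) - 4\right) + \left(0 + \left(-1 + W\right) \left(-1\right)\right)\right) = 3 - \left(W \left(2 W^{2} - 4\right) + \left(0 - \left(-1 + W\right)\right)\right) = 3 - \left(W \left(-4 + 2 W^{2}\right) - \left(-1 + W\right)\right) = 3 - \left(1 - W + W \left(-4 + 2 W^{2}\right)\right) = 2 + W - W \left(-4 + 2 W^{2}\right)$)
$l{\left(q{\left(-5,4 \right)} \right)} 3 = \left(2 - 2 \cdot 4^{3} + 5 \cdot 4\right) 3 = \left(2 - 128 + 20\right) 3 = \left(-106\right) 3 = -318$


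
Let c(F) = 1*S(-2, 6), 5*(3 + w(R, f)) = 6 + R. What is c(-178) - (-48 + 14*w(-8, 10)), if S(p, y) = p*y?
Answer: 418/5 ≈ 83.600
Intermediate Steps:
w(R, f) = -9/5 + R/5 (w(R, f) = -3 + (6 + R)/5 = -3 + (6/5 + R/5) = -9/5 + R/5)
c(F) = -12 (c(F) = 1*(-2*6) = 1*(-12) = -12)
c(-178) - (-48 + 14*w(-8, 10)) = -12 - (-48 + 14*(-9/5 + (⅕)*(-8))) = -12 - (-48 + 14*(-9/5 - 8/5)) = -12 - (-48 + 14*(-17/5)) = -12 - (-48 - 238/5) = -12 - 1*(-478/5) = -12 + 478/5 = 418/5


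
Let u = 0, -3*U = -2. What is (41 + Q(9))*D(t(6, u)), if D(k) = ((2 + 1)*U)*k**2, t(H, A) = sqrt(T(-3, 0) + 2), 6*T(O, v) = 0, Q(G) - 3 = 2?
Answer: 184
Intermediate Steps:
U = 2/3 (U = -1/3*(-2) = 2/3 ≈ 0.66667)
Q(G) = 5 (Q(G) = 3 + 2 = 5)
T(O, v) = 0 (T(O, v) = (1/6)*0 = 0)
t(H, A) = sqrt(2) (t(H, A) = sqrt(0 + 2) = sqrt(2))
D(k) = 2*k**2 (D(k) = ((2 + 1)*(2/3))*k**2 = (3*(2/3))*k**2 = 2*k**2)
(41 + Q(9))*D(t(6, u)) = (41 + 5)*(2*(sqrt(2))**2) = 46*(2*2) = 46*4 = 184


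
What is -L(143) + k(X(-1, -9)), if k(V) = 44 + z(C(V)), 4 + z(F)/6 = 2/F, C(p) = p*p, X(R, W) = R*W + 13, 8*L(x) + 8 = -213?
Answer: 46125/968 ≈ 47.650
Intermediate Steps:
L(x) = -221/8 (L(x) = -1 + (⅛)*(-213) = -1 - 213/8 = -221/8)
X(R, W) = 13 + R*W
C(p) = p²
z(F) = -24 + 12/F (z(F) = -24 + 6*(2/F) = -24 + 12/F)
k(V) = 20 + 12/V² (k(V) = 44 + (-24 + 12/(V²)) = 44 + (-24 + 12/V²) = 20 + 12/V²)
-L(143) + k(X(-1, -9)) = -1*(-221/8) + (20 + 12/(13 - 1*(-9))²) = 221/8 + (20 + 12/(13 + 9)²) = 221/8 + (20 + 12/22²) = 221/8 + (20 + 12*(1/484)) = 221/8 + (20 + 3/121) = 221/8 + 2423/121 = 46125/968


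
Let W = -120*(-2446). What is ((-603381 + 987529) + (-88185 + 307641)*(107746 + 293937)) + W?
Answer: 88152422116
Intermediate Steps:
W = 293520
((-603381 + 987529) + (-88185 + 307641)*(107746 + 293937)) + W = ((-603381 + 987529) + (-88185 + 307641)*(107746 + 293937)) + 293520 = (384148 + 219456*401683) + 293520 = (384148 + 88151744448) + 293520 = 88152128596 + 293520 = 88152422116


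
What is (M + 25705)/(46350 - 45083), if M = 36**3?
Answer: 72361/1267 ≈ 57.112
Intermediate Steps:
M = 46656
(M + 25705)/(46350 - 45083) = (46656 + 25705)/(46350 - 45083) = 72361/1267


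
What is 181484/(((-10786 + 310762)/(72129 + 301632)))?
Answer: 5652636777/24998 ≈ 2.2612e+5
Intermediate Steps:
181484/(((-10786 + 310762)/(72129 + 301632))) = 181484/((299976/373761)) = 181484/((299976*(1/373761))) = 181484/(99992/124587) = 181484*(124587/99992) = 5652636777/24998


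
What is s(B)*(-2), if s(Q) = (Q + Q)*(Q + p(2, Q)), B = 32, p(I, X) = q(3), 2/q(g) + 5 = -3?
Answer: -4064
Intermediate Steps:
q(g) = -¼ (q(g) = 2/(-5 - 3) = 2/(-8) = 2*(-⅛) = -¼)
p(I, X) = -¼
s(Q) = 2*Q*(-¼ + Q) (s(Q) = (Q + Q)*(Q - ¼) = (2*Q)*(-¼ + Q) = 2*Q*(-¼ + Q))
s(B)*(-2) = ((½)*32*(-1 + 4*32))*(-2) = ((½)*32*(-1 + 128))*(-2) = ((½)*32*127)*(-2) = 2032*(-2) = -4064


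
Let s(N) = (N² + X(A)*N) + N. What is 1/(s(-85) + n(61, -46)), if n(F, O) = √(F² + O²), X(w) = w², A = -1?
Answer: 7055/49767188 - √5837/49767188 ≈ 0.00014022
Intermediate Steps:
s(N) = N² + 2*N (s(N) = (N² + (-1)²*N) + N = (N² + 1*N) + N = (N² + N) + N = (N + N²) + N = N² + 2*N)
1/(s(-85) + n(61, -46)) = 1/(-85*(2 - 85) + √(61² + (-46)²)) = 1/(-85*(-83) + √(3721 + 2116)) = 1/(7055 + √5837)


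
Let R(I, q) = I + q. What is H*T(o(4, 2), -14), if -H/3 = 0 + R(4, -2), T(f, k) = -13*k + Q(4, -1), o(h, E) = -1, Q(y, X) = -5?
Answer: -1062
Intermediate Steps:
T(f, k) = -5 - 13*k (T(f, k) = -13*k - 5 = -5 - 13*k)
H = -6 (H = -3*(0 + (4 - 2)) = -3*(0 + 2) = -3*2 = -6)
H*T(o(4, 2), -14) = -6*(-5 - 13*(-14)) = -6*(-5 + 182) = -6*177 = -1062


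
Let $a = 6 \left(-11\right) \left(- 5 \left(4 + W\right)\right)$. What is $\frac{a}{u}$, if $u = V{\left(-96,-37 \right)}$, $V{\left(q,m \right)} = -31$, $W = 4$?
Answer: $- \frac{2640}{31} \approx -85.161$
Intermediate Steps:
$u = -31$
$a = 2640$ ($a = 6 \left(-11\right) \left(- 5 \left(4 + 4\right)\right) = - 66 \left(\left(-5\right) 8\right) = \left(-66\right) \left(-40\right) = 2640$)
$\frac{a}{u} = \frac{2640}{-31} = 2640 \left(- \frac{1}{31}\right) = - \frac{2640}{31}$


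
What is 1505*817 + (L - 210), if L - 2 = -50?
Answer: 1229327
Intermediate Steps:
L = -48 (L = 2 - 50 = -48)
1505*817 + (L - 210) = 1505*817 + (-48 - 210) = 1229585 - 258 = 1229327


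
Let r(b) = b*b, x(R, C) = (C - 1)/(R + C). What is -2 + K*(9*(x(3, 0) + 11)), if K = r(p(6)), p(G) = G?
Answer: 3454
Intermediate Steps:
x(R, C) = (-1 + C)/(C + R)
r(b) = b²
K = 36 (K = 6² = 36)
-2 + K*(9*(x(3, 0) + 11)) = -2 + 36*(9*((-1 + 0)/(0 + 3) + 11)) = -2 + 36*(9*(-1/3 + 11)) = -2 + 36*(9*((⅓)*(-1) + 11)) = -2 + 36*(9*(-⅓ + 11)) = -2 + 36*(9*(32/3)) = -2 + 36*96 = -2 + 3456 = 3454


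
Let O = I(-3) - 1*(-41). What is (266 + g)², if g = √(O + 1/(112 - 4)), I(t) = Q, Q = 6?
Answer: (4788 + √15231)²/324 ≈ 74451.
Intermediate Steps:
I(t) = 6
O = 47 (O = 6 - 1*(-41) = 6 + 41 = 47)
g = √15231/18 (g = √(47 + 1/(112 - 4)) = √(47 + 1/108) = √(5077/108) = √15231/18 ≈ 6.8563)
(266 + g)² = (266 + √15231/18)²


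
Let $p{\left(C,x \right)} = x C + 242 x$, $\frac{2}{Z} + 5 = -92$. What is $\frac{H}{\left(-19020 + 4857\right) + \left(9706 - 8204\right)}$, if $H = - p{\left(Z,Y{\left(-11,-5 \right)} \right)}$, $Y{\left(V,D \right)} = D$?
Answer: $- \frac{117360}{1228117} \approx -0.095561$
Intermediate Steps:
$Z = - \frac{2}{97}$ ($Z = \frac{2}{-5 - 92} = \frac{2}{-97} = 2 \left(- \frac{1}{97}\right) = - \frac{2}{97} \approx -0.020619$)
$p{\left(C,x \right)} = 242 x + C x$ ($p{\left(C,x \right)} = C x + 242 x = 242 x + C x$)
$H = \frac{117360}{97}$ ($H = - \left(-5\right) \left(242 - \frac{2}{97}\right) = - \frac{\left(-5\right) 23472}{97} = \left(-1\right) \left(- \frac{117360}{97}\right) = \frac{117360}{97} \approx 1209.9$)
$\frac{H}{\left(-19020 + 4857\right) + \left(9706 - 8204\right)} = \frac{117360}{97 \left(\left(-19020 + 4857\right) + \left(9706 - 8204\right)\right)} = \frac{117360}{97 \left(-14163 + \left(9706 - 8204\right)\right)} = \frac{117360}{97 \left(-14163 + 1502\right)} = \frac{117360}{97 \left(-12661\right)} = \frac{117360}{97} \left(- \frac{1}{12661}\right) = - \frac{117360}{1228117}$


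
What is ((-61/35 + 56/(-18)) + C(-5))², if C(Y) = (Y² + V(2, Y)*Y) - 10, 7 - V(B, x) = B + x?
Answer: 157602916/99225 ≈ 1588.3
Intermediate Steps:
V(B, x) = 7 - B - x (V(B, x) = 7 - (B + x) = 7 + (-B - x) = 7 - B - x)
C(Y) = -10 + Y² + Y*(5 - Y) (C(Y) = (Y² + (7 - 1*2 - Y)*Y) - 10 = (Y² + (7 - 2 - Y)*Y) - 10 = (Y² + (5 - Y)*Y) - 10 = (Y² + Y*(5 - Y)) - 10 = -10 + Y² + Y*(5 - Y))
((-61/35 + 56/(-18)) + C(-5))² = ((-61/35 + 56/(-18)) + (-10 + 5*(-5)))² = ((-61*1/35 + 56*(-1/18)) + (-10 - 25))² = ((-61/35 - 28/9) - 35)² = (-1529/315 - 35)² = (-12554/315)² = 157602916/99225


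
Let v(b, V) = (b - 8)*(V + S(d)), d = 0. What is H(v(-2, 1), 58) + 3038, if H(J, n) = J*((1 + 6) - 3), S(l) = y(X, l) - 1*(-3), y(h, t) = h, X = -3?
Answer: 2998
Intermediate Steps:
S(l) = 0 (S(l) = -3 - 1*(-3) = -3 + 3 = 0)
v(b, V) = V*(-8 + b) (v(b, V) = (b - 8)*(V + 0) = (-8 + b)*V = V*(-8 + b))
H(J, n) = 4*J (H(J, n) = J*(7 - 3) = J*4 = 4*J)
H(v(-2, 1), 58) + 3038 = 4*(1*(-8 - 2)) + 3038 = 4*(1*(-10)) + 3038 = 4*(-10) + 3038 = -40 + 3038 = 2998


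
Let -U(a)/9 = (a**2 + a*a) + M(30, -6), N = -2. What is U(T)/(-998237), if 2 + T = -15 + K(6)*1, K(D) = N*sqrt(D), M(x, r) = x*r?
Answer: 4014/998237 + 1224*sqrt(6)/998237 ≈ 0.0070246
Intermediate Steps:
M(x, r) = r*x
K(D) = -2*sqrt(D)
T = -17 - 2*sqrt(6) (T = -2 + (-15 - 2*sqrt(6)*1) = -2 + (-15 - 2*sqrt(6)) = -17 - 2*sqrt(6) ≈ -21.899)
U(a) = 1620 - 18*a**2 (U(a) = -9*((a**2 + a*a) - 6*30) = -9*((a**2 + a**2) - 180) = -9*(2*a**2 - 180) = -9*(-180 + 2*a**2) = 1620 - 18*a**2)
U(T)/(-998237) = (1620 - 18*(-17 - 2*sqrt(6))**2)/(-998237) = (1620 - 18*(-17 - 2*sqrt(6))**2)*(-1/998237) = -1620/998237 + 18*(-17 - 2*sqrt(6))**2/998237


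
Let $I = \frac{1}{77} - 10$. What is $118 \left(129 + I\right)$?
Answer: $\frac{1081352}{77} \approx 14044.0$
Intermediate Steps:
$I = - \frac{769}{77}$ ($I = \frac{1}{77} - 10 = - \frac{769}{77} \approx -9.987$)
$118 \left(129 + I\right) = 118 \left(129 - \frac{769}{77}\right) = 118 \cdot \frac{9164}{77} = \frac{1081352}{77}$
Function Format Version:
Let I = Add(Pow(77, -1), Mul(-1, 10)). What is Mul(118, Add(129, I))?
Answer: Rational(1081352, 77) ≈ 14044.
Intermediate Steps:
I = Rational(-769, 77) (I = Add(Rational(1, 77), -10) = Rational(-769, 77) ≈ -9.9870)
Mul(118, Add(129, I)) = Mul(118, Add(129, Rational(-769, 77))) = Mul(118, Rational(9164, 77)) = Rational(1081352, 77)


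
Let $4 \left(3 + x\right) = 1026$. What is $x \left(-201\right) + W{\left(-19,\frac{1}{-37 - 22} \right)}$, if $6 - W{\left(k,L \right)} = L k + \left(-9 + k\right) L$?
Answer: $- \frac{6011899}{118} \approx -50948.0$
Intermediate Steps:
$x = \frac{507}{2}$ ($x = -3 + \frac{1}{4} \cdot 1026 = -3 + \frac{513}{2} = \frac{507}{2} \approx 253.5$)
$W{\left(k,L \right)} = 6 - L k - L \left(-9 + k\right)$ ($W{\left(k,L \right)} = 6 - \left(L k + \left(-9 + k\right) L\right) = 6 - \left(L k + L \left(-9 + k\right)\right) = 6 - L k - L \left(-9 + k\right)$)
$x \left(-201\right) + W{\left(-19,\frac{1}{-37 - 22} \right)} = \frac{507}{2} \left(-201\right) + \left(6 + \frac{9}{-37 - 22} - 2 \frac{1}{-37 - 22} \left(-19\right)\right) = - \frac{101907}{2} + \left(6 + \frac{9}{-59} - 2 \frac{1}{-59} \left(-19\right)\right) = - \frac{101907}{2} + \left(6 + 9 \left(- \frac{1}{59}\right) - \left(- \frac{2}{59}\right) \left(-19\right)\right) = - \frac{101907}{2} - - \frac{307}{59} = - \frac{101907}{2} + \frac{307}{59} = - \frac{6011899}{118}$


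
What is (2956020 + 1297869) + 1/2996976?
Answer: 12748803239665/2996976 ≈ 4.2539e+6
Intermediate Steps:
(2956020 + 1297869) + 1/2996976 = 4253889 + 1/2996976 = 12748803239665/2996976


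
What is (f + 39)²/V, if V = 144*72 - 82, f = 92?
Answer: 17161/10286 ≈ 1.6684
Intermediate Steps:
V = 10286 (V = 10368 - 82 = 10286)
(f + 39)²/V = (92 + 39)²/10286 = 131²*(1/10286) = 17161*(1/10286) = 17161/10286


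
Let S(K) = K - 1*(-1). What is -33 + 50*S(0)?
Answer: 17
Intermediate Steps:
S(K) = 1 + K (S(K) = K + 1 = 1 + K)
-33 + 50*S(0) = -33 + 50*(1 + 0) = -33 + 50*1 = -33 + 50 = 17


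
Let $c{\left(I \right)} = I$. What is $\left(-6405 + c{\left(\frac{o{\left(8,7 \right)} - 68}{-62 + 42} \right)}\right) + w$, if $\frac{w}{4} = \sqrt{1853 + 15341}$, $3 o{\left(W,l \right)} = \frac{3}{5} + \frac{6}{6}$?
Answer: $- \frac{480122}{75} + 4 \sqrt{17194} \approx -5877.1$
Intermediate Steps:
$o{\left(W,l \right)} = \frac{8}{15}$ ($o{\left(W,l \right)} = \frac{\frac{3}{5} + \frac{6}{6}}{3} = \frac{3 \cdot \frac{1}{5} + 6 \cdot \frac{1}{6}}{3} = \frac{\frac{3}{5} + 1}{3} = \frac{1}{3} \cdot \frac{8}{5} = \frac{8}{15}$)
$w = 4 \sqrt{17194}$ ($w = 4 \sqrt{1853 + 15341} = 4 \sqrt{17194} \approx 524.5$)
$\left(-6405 + c{\left(\frac{o{\left(8,7 \right)} - 68}{-62 + 42} \right)}\right) + w = \left(-6405 + \frac{\frac{8}{15} - 68}{-62 + 42}\right) + 4 \sqrt{17194} = \left(-6405 - \frac{1012}{15 \left(-20\right)}\right) + 4 \sqrt{17194} = \left(-6405 - - \frac{253}{75}\right) + 4 \sqrt{17194} = \left(-6405 + \frac{253}{75}\right) + 4 \sqrt{17194} = - \frac{480122}{75} + 4 \sqrt{17194}$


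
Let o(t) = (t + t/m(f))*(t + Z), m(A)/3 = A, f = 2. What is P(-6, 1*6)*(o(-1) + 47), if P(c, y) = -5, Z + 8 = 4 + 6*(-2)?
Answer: -2005/6 ≈ -334.17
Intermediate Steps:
m(A) = 3*A
Z = -16 (Z = -8 + (4 + 6*(-2)) = -8 + (4 - 12) = -8 - 8 = -16)
o(t) = 7*t*(-16 + t)/6 (o(t) = (t + t/((3*2)))*(t - 16) = (t + t/6)*(-16 + t) = (7*t/6)*(-16 + t) = 7*t*(-16 + t)/6)
P(-6, 1*6)*(o(-1) + 47) = -5*((7/6)*(-1)*(-16 - 1) + 47) = -5*((7/6)*(-1)*(-17) + 47) = -5*(119/6 + 47) = -5*401/6 = -2005/6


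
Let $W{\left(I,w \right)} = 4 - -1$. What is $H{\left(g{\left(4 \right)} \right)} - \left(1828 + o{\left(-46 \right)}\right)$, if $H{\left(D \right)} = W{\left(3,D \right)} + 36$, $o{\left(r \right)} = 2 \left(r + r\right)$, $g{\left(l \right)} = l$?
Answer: $-1603$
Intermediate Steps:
$W{\left(I,w \right)} = 5$ ($W{\left(I,w \right)} = 4 + 1 = 5$)
$o{\left(r \right)} = 4 r$ ($o{\left(r \right)} = 2 \cdot 2 r = 4 r$)
$H{\left(D \right)} = 41$ ($H{\left(D \right)} = 5 + 36 = 41$)
$H{\left(g{\left(4 \right)} \right)} - \left(1828 + o{\left(-46 \right)}\right) = 41 - \left(1828 + 4 \left(-46\right)\right) = 41 - \left(1828 - 184\right) = 41 - 1644 = -1603$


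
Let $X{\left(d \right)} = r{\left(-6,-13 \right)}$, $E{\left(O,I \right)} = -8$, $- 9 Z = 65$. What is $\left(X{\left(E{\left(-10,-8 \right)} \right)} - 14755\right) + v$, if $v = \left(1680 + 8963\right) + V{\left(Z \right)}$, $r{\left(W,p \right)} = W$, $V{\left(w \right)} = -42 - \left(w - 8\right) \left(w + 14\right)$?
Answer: $- \frac{328603}{81} \approx -4056.8$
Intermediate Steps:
$Z = - \frac{65}{9}$ ($Z = \left(- \frac{1}{9}\right) 65 = - \frac{65}{9} \approx -7.2222$)
$V{\left(w \right)} = -42 - \left(-8 + w\right) \left(14 + w\right)$
$X{\left(d \right)} = -6$
$v = \frac{867038}{81}$ ($v = \left(1680 + 8963\right) - - \frac{4955}{81} = 10643 + \left(70 - \frac{4225}{81} + \frac{130}{3}\right) = 10643 + \frac{4955}{81} = \frac{867038}{81} \approx 10704.0$)
$\left(X{\left(E{\left(-10,-8 \right)} \right)} - 14755\right) + v = \left(-6 - 14755\right) + \frac{867038}{81} = -14761 + \frac{867038}{81} = - \frac{328603}{81}$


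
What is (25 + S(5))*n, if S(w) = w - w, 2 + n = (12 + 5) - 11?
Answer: 100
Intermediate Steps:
n = 4 (n = -2 + ((12 + 5) - 11) = -2 + (17 - 11) = -2 + 6 = 4)
S(w) = 0
(25 + S(5))*n = (25 + 0)*4 = 25*4 = 100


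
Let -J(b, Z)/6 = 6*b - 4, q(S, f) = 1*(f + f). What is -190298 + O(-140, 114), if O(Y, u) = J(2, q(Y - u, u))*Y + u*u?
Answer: -170582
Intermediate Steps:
q(S, f) = 2*f (q(S, f) = 1*(2*f) = 2*f)
J(b, Z) = 24 - 36*b (J(b, Z) = -6*(6*b - 4) = -6*(-4 + 6*b) = 24 - 36*b)
O(Y, u) = u² - 48*Y (O(Y, u) = (24 - 36*2)*Y + u*u = (24 - 72)*Y + u² = -48*Y + u² = u² - 48*Y)
-190298 + O(-140, 114) = -190298 + (114² - 48*(-140)) = -190298 + (12996 + 6720) = -190298 + 19716 = -170582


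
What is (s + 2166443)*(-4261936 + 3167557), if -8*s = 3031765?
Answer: -15649377842241/8 ≈ -1.9562e+12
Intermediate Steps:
s = -3031765/8 (s = -⅛*3031765 = -3031765/8 ≈ -3.7897e+5)
(s + 2166443)*(-4261936 + 3167557) = (-3031765/8 + 2166443)*(-4261936 + 3167557) = (14299779/8)*(-1094379) = -15649377842241/8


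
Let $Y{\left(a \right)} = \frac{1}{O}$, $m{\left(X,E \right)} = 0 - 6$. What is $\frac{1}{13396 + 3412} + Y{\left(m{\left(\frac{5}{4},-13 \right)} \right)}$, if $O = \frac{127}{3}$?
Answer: $\frac{50551}{2134616} \approx 0.023682$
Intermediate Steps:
$O = \frac{127}{3}$ ($O = 127 \cdot \frac{1}{3} = \frac{127}{3} \approx 42.333$)
$m{\left(X,E \right)} = -6$
$Y{\left(a \right)} = \frac{3}{127}$ ($Y{\left(a \right)} = \frac{1}{\frac{127}{3}} = \frac{3}{127}$)
$\frac{1}{13396 + 3412} + Y{\left(m{\left(\frac{5}{4},-13 \right)} \right)} = \frac{1}{13396 + 3412} + \frac{3}{127} = \frac{1}{16808} + \frac{3}{127} = \frac{50551}{2134616}$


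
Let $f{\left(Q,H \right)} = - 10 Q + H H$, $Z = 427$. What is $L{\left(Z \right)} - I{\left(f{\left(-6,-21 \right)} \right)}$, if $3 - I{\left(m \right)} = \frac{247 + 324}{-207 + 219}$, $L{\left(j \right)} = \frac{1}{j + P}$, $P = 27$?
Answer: $\frac{121451}{2724} \approx 44.586$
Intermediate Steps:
$L{\left(j \right)} = \frac{1}{27 + j}$ ($L{\left(j \right)} = \frac{1}{j + 27} = \frac{1}{27 + j}$)
$f{\left(Q,H \right)} = H^{2} - 10 Q$ ($f{\left(Q,H \right)} = - 10 Q + H^{2} = H^{2} - 10 Q$)
$I{\left(m \right)} = - \frac{535}{12}$ ($I{\left(m \right)} = 3 - \frac{247 + 324}{-207 + 219} = 3 - \frac{571}{12} = - \frac{535}{12}$)
$L{\left(Z \right)} - I{\left(f{\left(-6,-21 \right)} \right)} = \frac{1}{27 + 427} - - \frac{535}{12} = \frac{1}{454} + \frac{535}{12} = \frac{121451}{2724}$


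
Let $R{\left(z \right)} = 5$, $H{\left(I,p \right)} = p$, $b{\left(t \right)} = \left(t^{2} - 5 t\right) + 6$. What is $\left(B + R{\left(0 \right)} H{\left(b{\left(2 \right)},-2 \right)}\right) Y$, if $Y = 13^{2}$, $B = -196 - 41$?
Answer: $-41743$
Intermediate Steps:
$b{\left(t \right)} = 6 + t^{2} - 5 t$
$B = -237$ ($B = -196 - 41 = -237$)
$Y = 169$
$\left(B + R{\left(0 \right)} H{\left(b{\left(2 \right)},-2 \right)}\right) Y = \left(-237 + 5 \left(-2\right)\right) 169 = \left(-237 - 10\right) 169 = \left(-247\right) 169 = -41743$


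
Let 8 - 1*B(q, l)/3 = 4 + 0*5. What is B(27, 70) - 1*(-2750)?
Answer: 2762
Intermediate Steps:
B(q, l) = 12 (B(q, l) = 24 - 3*(4 + 0*5) = 24 - 3*(4 + 0) = 24 - 3*4 = 24 - 12 = 12)
B(27, 70) - 1*(-2750) = 12 - 1*(-2750) = 12 + 2750 = 2762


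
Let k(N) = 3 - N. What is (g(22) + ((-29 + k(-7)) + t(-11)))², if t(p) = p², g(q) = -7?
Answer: 9025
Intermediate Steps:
(g(22) + ((-29 + k(-7)) + t(-11)))² = (-7 + ((-29 + (3 - 1*(-7))) + (-11)²))² = (-7 + ((-29 + (3 + 7)) + 121))² = (-7 + ((-29 + 10) + 121))² = (-7 + (-19 + 121))² = (-7 + 102)² = 95² = 9025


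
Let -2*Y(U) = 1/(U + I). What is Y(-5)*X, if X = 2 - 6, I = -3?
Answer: -¼ ≈ -0.25000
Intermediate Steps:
Y(U) = -1/(2*(-3 + U)) (Y(U) = -1/(2*(U - 3)) = -1/(2*(-3 + U)))
X = -4
Y(-5)*X = -1/(-6 + 2*(-5))*(-4) = -1/(-6 - 10)*(-4) = -1/(-16)*(-4) = -1*(-1/16)*(-4) = (1/16)*(-4) = -¼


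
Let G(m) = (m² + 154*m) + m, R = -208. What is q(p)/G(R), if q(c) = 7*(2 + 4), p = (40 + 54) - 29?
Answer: 21/5512 ≈ 0.0038099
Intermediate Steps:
p = 65 (p = 94 - 29 = 65)
G(m) = m² + 155*m
q(c) = 42 (q(c) = 7*6 = 42)
q(p)/G(R) = 42/((-208*(155 - 208))) = 42/((-208*(-53))) = 42/11024 = 42*(1/11024) = 21/5512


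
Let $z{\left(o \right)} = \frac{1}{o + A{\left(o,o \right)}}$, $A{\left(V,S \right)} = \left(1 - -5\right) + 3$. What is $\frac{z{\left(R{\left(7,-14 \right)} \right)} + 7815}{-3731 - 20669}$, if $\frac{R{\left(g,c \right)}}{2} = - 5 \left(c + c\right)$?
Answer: $- \frac{282317}{881450} \approx -0.32029$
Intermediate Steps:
$A{\left(V,S \right)} = 9$ ($A{\left(V,S \right)} = \left(1 + 5\right) + 3 = 6 + 3 = 9$)
$R{\left(g,c \right)} = - 20 c$ ($R{\left(g,c \right)} = 2 \left(- 5 \left(c + c\right)\right) = 2 \left(- 5 \cdot 2 c\right) = 2 \left(- 10 c\right) = - 20 c$)
$z{\left(o \right)} = \frac{1}{9 + o}$ ($z{\left(o \right)} = \frac{1}{o + 9} = \frac{1}{9 + o}$)
$\frac{z{\left(R{\left(7,-14 \right)} \right)} + 7815}{-3731 - 20669} = \frac{\frac{1}{9 - -280} + 7815}{-3731 - 20669} = \frac{\frac{1}{9 + 280} + 7815}{-24400} = \left(\frac{1}{289} + 7815\right) \left(- \frac{1}{24400}\right) = \frac{2258536}{289} \left(- \frac{1}{24400}\right) = - \frac{282317}{881450}$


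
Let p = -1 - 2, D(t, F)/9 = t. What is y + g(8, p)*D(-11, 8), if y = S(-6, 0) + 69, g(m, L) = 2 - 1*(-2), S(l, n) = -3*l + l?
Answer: -315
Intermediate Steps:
S(l, n) = -2*l
D(t, F) = 9*t
p = -3
g(m, L) = 4 (g(m, L) = 2 + 2 = 4)
y = 81 (y = -2*(-6) + 69 = 12 + 69 = 81)
y + g(8, p)*D(-11, 8) = 81 + 4*(9*(-11)) = 81 + 4*(-99) = 81 - 396 = -315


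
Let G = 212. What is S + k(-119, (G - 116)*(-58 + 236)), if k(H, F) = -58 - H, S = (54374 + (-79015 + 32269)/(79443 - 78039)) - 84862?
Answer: -2375903/78 ≈ -30460.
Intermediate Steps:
S = -2380661/78 (S = (54374 - 46746/1404) - 84862 = (54374 - 46746*1/1404) - 84862 = (54374 - 2597/78) - 84862 = 4238575/78 - 84862 = -2380661/78 ≈ -30521.)
S + k(-119, (G - 116)*(-58 + 236)) = -2380661/78 + (-58 - 1*(-119)) = -2380661/78 + (-58 + 119) = -2380661/78 + 61 = -2375903/78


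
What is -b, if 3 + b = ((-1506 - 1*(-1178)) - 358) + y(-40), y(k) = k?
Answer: 729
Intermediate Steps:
b = -729 (b = -3 + (((-1506 - 1*(-1178)) - 358) - 40) = -3 + (((-1506 + 1178) - 358) - 40) = -3 + ((-328 - 358) - 40) = -3 + (-686 - 40) = -3 - 726 = -729)
-b = -1*(-729) = 729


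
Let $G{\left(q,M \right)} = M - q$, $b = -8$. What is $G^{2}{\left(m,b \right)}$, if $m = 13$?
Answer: $441$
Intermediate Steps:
$G^{2}{\left(m,b \right)} = \left(-8 - 13\right)^{2} = \left(-21\right)^{2} = 441$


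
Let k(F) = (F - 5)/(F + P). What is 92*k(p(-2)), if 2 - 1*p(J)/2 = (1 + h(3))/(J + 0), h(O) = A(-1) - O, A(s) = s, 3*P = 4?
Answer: -1104/7 ≈ -157.71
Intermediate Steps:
P = 4/3 (P = (1/3)*4 = 4/3 ≈ 1.3333)
h(O) = -1 - O
p(J) = 4 + 6/J (p(J) = 4 - 2*(1 + (-1 - 1*3))/(J + 0) = 4 - 2*(1 + (-1 - 3))/J = 4 - 2*(1 - 4)/J = 4 - (-6)/J = 4 + 6/J)
k(F) = (-5 + F)/(4/3 + F) (k(F) = (F - 5)/(F + 4/3) = (-5 + F)/(4/3 + F))
92*k(p(-2)) = 92*(3*(-5 + (4 + 6/(-2)))/(4 + 3*(4 + 6/(-2)))) = 92*(3*(-5 + (4 + 6*(-1/2)))/(4 + 3*(4 + 6*(-1/2)))) = 92*(3*(-5 + (4 - 3))/(4 + 3*(4 - 3))) = 92*(3*(-5 + 1)/(4 + 3*1)) = 92*(3*(-4)/(4 + 3)) = 92*(3*(-4)/7) = 92*(3*(1/7)*(-4)) = 92*(-12/7) = -1104/7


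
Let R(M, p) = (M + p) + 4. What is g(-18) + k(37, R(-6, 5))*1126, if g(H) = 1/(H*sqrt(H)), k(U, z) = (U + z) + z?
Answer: 48418 + I*sqrt(2)/108 ≈ 48418.0 + 0.013095*I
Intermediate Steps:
R(M, p) = 4 + M + p
k(U, z) = U + 2*z
g(H) = H**(-3/2) (g(H) = 1/(H**(3/2)) = H**(-3/2))
g(-18) + k(37, R(-6, 5))*1126 = (-18)**(-3/2) + (37 + 2*(4 - 6 + 5))*1126 = I*sqrt(2)/108 + (37 + 2*3)*1126 = I*sqrt(2)/108 + (37 + 6)*1126 = I*sqrt(2)/108 + 43*1126 = I*sqrt(2)/108 + 48418 = 48418 + I*sqrt(2)/108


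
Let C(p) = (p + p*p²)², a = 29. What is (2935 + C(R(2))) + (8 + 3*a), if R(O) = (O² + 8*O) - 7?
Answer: 4887130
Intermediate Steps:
R(O) = -7 + O² + 8*O
C(p) = (p + p³)²
(2935 + C(R(2))) + (8 + 3*a) = (2935 + (-7 + 2² + 8*2)²*(1 + (-7 + 2² + 8*2)²)²) + (8 + 3*29) = (2935 + (-7 + 4 + 16)²*(1 + (-7 + 4 + 16)²)²) + (8 + 87) = (2935 + 13²*(1 + 13²)²) + 95 = (2935 + 169*(1 + 169)²) + 95 = (2935 + 169*170²) + 95 = (2935 + 169*28900) + 95 = (2935 + 4884100) + 95 = 4887035 + 95 = 4887130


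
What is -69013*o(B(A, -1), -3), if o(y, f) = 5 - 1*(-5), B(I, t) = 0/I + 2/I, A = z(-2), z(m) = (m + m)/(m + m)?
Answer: -690130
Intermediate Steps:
z(m) = 1 (z(m) = (2*m)/((2*m)) = (2*m)*(1/(2*m)) = 1)
A = 1
B(I, t) = 2/I (B(I, t) = 0 + 2/I = 2/I)
o(y, f) = 10 (o(y, f) = 5 + 5 = 10)
-69013*o(B(A, -1), -3) = -69013*10 = -690130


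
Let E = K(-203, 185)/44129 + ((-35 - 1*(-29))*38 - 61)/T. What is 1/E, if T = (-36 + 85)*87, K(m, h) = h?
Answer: -188121927/11964626 ≈ -15.723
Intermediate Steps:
T = 4263 (T = 49*87 = 4263)
E = -11964626/188121927 (E = 185/44129 + ((-35 - 1*(-29))*38 - 61)/4263 = 185*(1/44129) + ((-35 + 29)*38 - 61)*(1/4263) = 185/44129 + (-6*38 - 61)*(1/4263) = 185/44129 + (-228 - 61)*(1/4263) = 185/44129 - 289*1/4263 = 185/44129 - 289/4263 = -11964626/188121927 ≈ -0.063600)
1/E = 1/(-11964626/188121927) = -188121927/11964626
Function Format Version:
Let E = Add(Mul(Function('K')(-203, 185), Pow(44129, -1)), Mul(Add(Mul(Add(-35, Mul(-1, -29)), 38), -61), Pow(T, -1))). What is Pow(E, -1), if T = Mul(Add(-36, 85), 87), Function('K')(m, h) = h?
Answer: Rational(-188121927, 11964626) ≈ -15.723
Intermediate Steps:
T = 4263 (T = Mul(49, 87) = 4263)
E = Rational(-11964626, 188121927) (E = Add(Mul(185, Pow(44129, -1)), Mul(Add(Mul(Add(-35, Mul(-1, -29)), 38), -61), Pow(4263, -1))) = Add(Mul(185, Rational(1, 44129)), Mul(Add(Mul(Add(-35, 29), 38), -61), Rational(1, 4263))) = Add(Rational(185, 44129), Mul(Add(Mul(-6, 38), -61), Rational(1, 4263))) = Add(Rational(185, 44129), Mul(Add(-228, -61), Rational(1, 4263))) = Add(Rational(185, 44129), Mul(-289, Rational(1, 4263))) = Add(Rational(185, 44129), Rational(-289, 4263)) = Rational(-11964626, 188121927) ≈ -0.063600)
Pow(E, -1) = Pow(Rational(-11964626, 188121927), -1) = Rational(-188121927, 11964626)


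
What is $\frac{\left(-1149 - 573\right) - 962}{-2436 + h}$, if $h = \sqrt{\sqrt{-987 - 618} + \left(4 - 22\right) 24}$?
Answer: $\frac{2684}{2436 - \sqrt{-432 + i \sqrt{1605}}} \approx 1.1022 + 0.0094177 i$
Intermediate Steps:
$h = \sqrt{-432 + i \sqrt{1605}}$ ($h = \sqrt{\sqrt{-1605} - 432} = \sqrt{i \sqrt{1605} - 432} = \sqrt{-432 + i \sqrt{1605}} \approx 0.96272 + 20.807 i$)
$\frac{\left(-1149 - 573\right) - 962}{-2436 + h} = \frac{\left(-1149 - 573\right) - 962}{-2436 + \sqrt{-432 + i \sqrt{1605}}} = \frac{-1722 - 962}{-2436 + \sqrt{-432 + i \sqrt{1605}}} = - \frac{2684}{-2436 + \sqrt{-432 + i \sqrt{1605}}}$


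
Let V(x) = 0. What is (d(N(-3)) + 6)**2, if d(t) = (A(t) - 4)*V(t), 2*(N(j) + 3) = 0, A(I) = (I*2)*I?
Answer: 36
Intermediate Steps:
A(I) = 2*I**2 (A(I) = (2*I)*I = 2*I**2)
N(j) = -3 (N(j) = -3 + (1/2)*0 = -3 + 0 = -3)
d(t) = 0 (d(t) = (2*t**2 - 4)*0 = (-4 + 2*t**2)*0 = 0)
(d(N(-3)) + 6)**2 = (0 + 6)**2 = 6**2 = 36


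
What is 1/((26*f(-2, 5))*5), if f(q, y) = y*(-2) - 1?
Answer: -1/1430 ≈ -0.00069930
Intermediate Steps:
f(q, y) = -1 - 2*y (f(q, y) = -2*y - 1 = -1 - 2*y)
1/((26*f(-2, 5))*5) = 1/((26*(-1 - 2*5))*5) = 1/((26*(-1 - 10))*5) = 1/((26*(-11))*5) = 1/(-286*5) = 1/(-1430) = -1/1430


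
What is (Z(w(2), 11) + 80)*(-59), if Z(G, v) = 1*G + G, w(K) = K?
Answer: -4956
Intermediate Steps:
Z(G, v) = 2*G (Z(G, v) = G + G = 2*G)
(Z(w(2), 11) + 80)*(-59) = (2*2 + 80)*(-59) = (4 + 80)*(-59) = 84*(-59) = -4956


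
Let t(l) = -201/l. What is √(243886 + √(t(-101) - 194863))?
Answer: √(2487881086 + 101*I*√1987777162)/101 ≈ 493.85 + 0.44693*I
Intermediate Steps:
√(243886 + √(t(-101) - 194863)) = √(243886 + √(-201/(-101) - 194863)) = √(243886 + √(-201*(-1/101) - 194863)) = √(243886 + √(201/101 - 194863)) = √(243886 + √(-19680962/101)) = √(243886 + I*√1987777162/101)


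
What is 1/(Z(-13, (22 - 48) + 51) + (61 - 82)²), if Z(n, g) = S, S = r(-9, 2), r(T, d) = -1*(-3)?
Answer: 1/444 ≈ 0.0022523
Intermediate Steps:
r(T, d) = 3
S = 3
Z(n, g) = 3
1/(Z(-13, (22 - 48) + 51) + (61 - 82)²) = 1/(3 + (61 - 82)²) = 1/(3 + (-21)²) = 1/(3 + 441) = 1/444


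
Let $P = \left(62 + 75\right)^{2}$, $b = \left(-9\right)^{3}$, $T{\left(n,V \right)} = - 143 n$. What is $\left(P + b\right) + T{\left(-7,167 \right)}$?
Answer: $19041$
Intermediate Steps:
$b = -729$
$P = 18769$ ($P = 137^{2} = 18769$)
$\left(P + b\right) + T{\left(-7,167 \right)} = \left(18769 - 729\right) - -1001 = 18040 + 1001 = 19041$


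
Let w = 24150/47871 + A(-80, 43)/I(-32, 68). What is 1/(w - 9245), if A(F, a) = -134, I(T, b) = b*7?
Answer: -3797766/35109499889 ≈ -0.00010817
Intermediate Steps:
I(T, b) = 7*b
w = 846781/3797766 (w = 24150/47871 - 134/(7*68) = 24150*(1/47871) - 134/476 = 8050/15957 - 134*1/476 = 8050/15957 - 67/238 = 846781/3797766 ≈ 0.22297)
1/(w - 9245) = 1/(846781/3797766 - 9245) = 1/(-35109499889/3797766) = -3797766/35109499889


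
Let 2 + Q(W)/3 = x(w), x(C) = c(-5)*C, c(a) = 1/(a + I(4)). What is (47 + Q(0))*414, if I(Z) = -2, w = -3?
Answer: 122544/7 ≈ 17506.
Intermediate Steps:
c(a) = 1/(-2 + a) (c(a) = 1/(a - 2) = 1/(-2 + a))
x(C) = -C/7 (x(C) = C/(-2 - 5) = C/(-7) = -C/7)
Q(W) = -33/7 (Q(W) = -6 + 3*(-⅐*(-3)) = -6 + 3*(3/7) = -6 + 9/7 = -33/7)
(47 + Q(0))*414 = (47 - 33/7)*414 = (296/7)*414 = 122544/7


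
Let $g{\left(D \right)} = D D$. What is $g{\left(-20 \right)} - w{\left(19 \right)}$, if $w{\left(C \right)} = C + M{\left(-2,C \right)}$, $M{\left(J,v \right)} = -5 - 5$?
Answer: $391$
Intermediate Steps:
$M{\left(J,v \right)} = -10$ ($M{\left(J,v \right)} = -5 - 5 = -10$)
$g{\left(D \right)} = D^{2}$
$w{\left(C \right)} = -10 + C$ ($w{\left(C \right)} = C - 10 = -10 + C$)
$g{\left(-20 \right)} - w{\left(19 \right)} = \left(-20\right)^{2} - \left(-10 + 19\right) = 400 - 9 = 391$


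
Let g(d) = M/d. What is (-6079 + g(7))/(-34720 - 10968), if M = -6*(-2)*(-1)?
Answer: 42565/319816 ≈ 0.13309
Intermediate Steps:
M = -12 (M = 12*(-1) = -12)
g(d) = -12/d
(-6079 + g(7))/(-34720 - 10968) = (-6079 - 12/7)/(-34720 - 10968) = (-6079 - 12*1/7)/(-45688) = (-6079 - 12/7)*(-1/45688) = -42565/7*(-1/45688) = 42565/319816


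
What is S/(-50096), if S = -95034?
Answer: 47517/25048 ≈ 1.8970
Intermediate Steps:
S/(-50096) = -95034/(-50096) = -95034*(-1/50096) = 47517/25048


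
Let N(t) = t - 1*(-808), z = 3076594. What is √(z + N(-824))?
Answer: 3*√341842 ≈ 1754.0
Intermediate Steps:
N(t) = 808 + t (N(t) = t + 808 = 808 + t)
√(z + N(-824)) = √(3076594 + (808 - 824)) = √(3076594 - 16) = √3076578 = 3*√341842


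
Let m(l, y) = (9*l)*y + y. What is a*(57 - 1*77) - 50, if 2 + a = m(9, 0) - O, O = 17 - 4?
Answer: 250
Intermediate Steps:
O = 13
m(l, y) = y + 9*l*y (m(l, y) = 9*l*y + y = y + 9*l*y)
a = -15 (a = -2 + (0*(1 + 9*9) - 1*13) = -2 + (0*(1 + 81) - 13) = -2 + (0*82 - 13) = -2 + (0 - 13) = -2 - 13 = -15)
a*(57 - 1*77) - 50 = -15*(57 - 1*77) - 50 = -15*(57 - 77) - 50 = -15*(-20) - 50 = 300 - 50 = 250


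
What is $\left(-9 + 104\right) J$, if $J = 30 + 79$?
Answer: $10355$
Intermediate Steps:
$J = 109$
$\left(-9 + 104\right) J = \left(-9 + 104\right) 109 = 95 \cdot 109 = 10355$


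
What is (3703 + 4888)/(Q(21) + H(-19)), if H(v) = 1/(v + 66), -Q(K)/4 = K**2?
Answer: -36707/7537 ≈ -4.8702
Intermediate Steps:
Q(K) = -4*K**2
H(v) = 1/(66 + v)
(3703 + 4888)/(Q(21) + H(-19)) = (3703 + 4888)/(-4*21**2 + 1/(66 - 19)) = 8591/(-4*441 + 1/47) = 8591/(-1764 + 1/47) = 8591/(-82907/47) = 8591*(-47/82907) = -36707/7537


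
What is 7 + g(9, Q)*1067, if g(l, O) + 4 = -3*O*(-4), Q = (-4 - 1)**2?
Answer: 315839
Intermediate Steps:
Q = 25 (Q = (-5)**2 = 25)
g(l, O) = -4 + 12*O (g(l, O) = -4 - 3*O*(-4) = -4 + 12*O)
7 + g(9, Q)*1067 = 7 + (-4 + 12*25)*1067 = 7 + (-4 + 300)*1067 = 7 + 296*1067 = 7 + 315832 = 315839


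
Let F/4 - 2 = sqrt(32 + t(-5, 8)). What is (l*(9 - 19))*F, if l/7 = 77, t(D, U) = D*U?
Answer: -43120 - 43120*I*sqrt(2) ≈ -43120.0 - 60981.0*I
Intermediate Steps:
F = 8 + 8*I*sqrt(2) (F = 8 + 4*sqrt(32 - 5*8) = 8 + 4*sqrt(32 - 40) = 8 + 4*sqrt(-8) = 8 + 4*(2*I*sqrt(2)) = 8 + 8*I*sqrt(2) ≈ 8.0 + 11.314*I)
l = 539 (l = 7*77 = 539)
(l*(9 - 19))*F = (539*(9 - 19))*(8 + 8*I*sqrt(2)) = (539*(-10))*(8 + 8*I*sqrt(2)) = -5390*(8 + 8*I*sqrt(2)) = -43120 - 43120*I*sqrt(2)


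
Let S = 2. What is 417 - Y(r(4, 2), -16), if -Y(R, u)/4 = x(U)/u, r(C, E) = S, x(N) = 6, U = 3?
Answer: 831/2 ≈ 415.50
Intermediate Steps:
r(C, E) = 2
Y(R, u) = -24/u
417 - Y(r(4, 2), -16) = 417 - (-24)/(-16) = 417 - (-24)*(-1)/16 = 417 - 1*3/2 = 417 - 3/2 = 831/2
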